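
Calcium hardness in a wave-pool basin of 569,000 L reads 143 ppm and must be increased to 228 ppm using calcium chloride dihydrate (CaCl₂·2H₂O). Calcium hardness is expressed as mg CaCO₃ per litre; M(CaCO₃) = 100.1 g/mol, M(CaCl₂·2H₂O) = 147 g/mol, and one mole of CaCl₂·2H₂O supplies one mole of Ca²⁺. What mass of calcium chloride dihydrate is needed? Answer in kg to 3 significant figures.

Hardness to add: (228 − 143) = 85 mg/L as CaCO₃ × 569,000 L = 48,360 g as CaCO₃.
Moles of Ca²⁺ (1 mol Ca²⁺ ≡ 1 mol CaCO₃): 48,360 / 100.1 g/mol = 483.2 mol.
Mass of CaCl₂·2H₂O: 483.2 × 147 = 71,030 g.

71.0 kg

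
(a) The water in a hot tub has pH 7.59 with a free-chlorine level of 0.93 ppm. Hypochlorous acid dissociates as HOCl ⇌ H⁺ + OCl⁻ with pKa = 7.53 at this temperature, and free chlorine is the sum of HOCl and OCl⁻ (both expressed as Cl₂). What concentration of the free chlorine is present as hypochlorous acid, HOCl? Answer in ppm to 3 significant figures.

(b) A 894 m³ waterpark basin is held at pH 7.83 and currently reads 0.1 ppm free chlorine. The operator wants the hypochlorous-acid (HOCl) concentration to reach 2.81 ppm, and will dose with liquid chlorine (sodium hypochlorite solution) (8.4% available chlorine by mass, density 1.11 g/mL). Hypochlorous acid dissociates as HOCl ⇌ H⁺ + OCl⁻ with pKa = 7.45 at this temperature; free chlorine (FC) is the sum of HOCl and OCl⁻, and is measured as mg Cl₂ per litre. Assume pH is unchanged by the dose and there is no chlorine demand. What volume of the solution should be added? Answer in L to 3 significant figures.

(a) 0.433 ppm; (b) 90.6 L

(a) [OCl⁻]/[HOCl] = 10^(pH − pKa) = 10^(7.59 − 7.53) = 10^0.06 = 1.148.
(a) Fraction as HOCl = 1 / (1 + 1.148) = 0.4655.
(a) HOCl = 0.4655 × 0.93 ppm = 0.4329 ppm.

(b) Volume: 894 m³ = 894,000 L.
(b) [OCl⁻]/[HOCl] = 10^(pH − pKa) = 10^(7.83 − 7.45) = 2.399; fraction as HOCl = 1/(1 + 2.399) = 0.2942.
(b) Free chlorine required for 2.81 ppm HOCl: 2.81 / 0.2942 = 9.551 ppm.
(b) FC to add: 9.551 − 0.1 = 9.451 mg/L as Cl₂.
(b) Cl₂ equivalent: 9.451 mg/L × 894,000 L = 8449 g.
(b) Product at 8.4% available Cl: 8449 / 0.084 = 100,600 g.
(b) Volume: 100,600 g ÷ 1.11 g/mL = 90,620 mL.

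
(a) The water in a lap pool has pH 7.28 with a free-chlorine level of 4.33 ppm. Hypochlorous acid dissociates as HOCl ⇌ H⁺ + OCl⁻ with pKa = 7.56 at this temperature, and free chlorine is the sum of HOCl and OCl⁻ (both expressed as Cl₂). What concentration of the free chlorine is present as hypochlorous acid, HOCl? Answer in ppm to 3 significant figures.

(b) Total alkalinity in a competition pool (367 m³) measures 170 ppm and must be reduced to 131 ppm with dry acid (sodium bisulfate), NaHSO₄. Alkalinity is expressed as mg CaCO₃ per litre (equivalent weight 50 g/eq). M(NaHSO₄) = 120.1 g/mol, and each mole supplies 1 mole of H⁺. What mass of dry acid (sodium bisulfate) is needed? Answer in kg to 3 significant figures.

(a) 2.84 ppm; (b) 34.4 kg

(a) [OCl⁻]/[HOCl] = 10^(pH − pKa) = 10^(7.28 − 7.56) = 10^-0.28 = 0.5248.
(a) Fraction as HOCl = 1 / (1 + 0.5248) = 0.6558.
(a) HOCl = 0.6558 × 4.33 ppm = 2.84 ppm.

(b) Volume: 367 m³ = 367,000 L.
(b) Alkalinity to neutralize: (170 − 131) = 39 mg/L as CaCO₃ × 367,000 L = 14,310 g as CaCO₃.
(b) Equivalents of H⁺ required: 14,310 ÷ 50 g/eq = 286.3 eq = 286.3 mol NaHSO₄.
(b) Mass of NaHSO₄: 286.3 × 120.1 = 34,380 g.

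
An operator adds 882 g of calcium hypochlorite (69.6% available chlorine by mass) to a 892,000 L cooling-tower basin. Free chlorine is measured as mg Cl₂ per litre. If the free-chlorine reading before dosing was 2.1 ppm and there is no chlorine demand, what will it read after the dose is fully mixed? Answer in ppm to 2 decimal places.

2.79 ppm

Available chlorine delivered: 882 g × 0.696 = 613.9 g as Cl₂.
Concentration rise: 613.9 g / 892,000 L = 0.6882 mg/L = 0.69 ppm.
Final FC: 2.1 + 0.69 = 2.79 ppm.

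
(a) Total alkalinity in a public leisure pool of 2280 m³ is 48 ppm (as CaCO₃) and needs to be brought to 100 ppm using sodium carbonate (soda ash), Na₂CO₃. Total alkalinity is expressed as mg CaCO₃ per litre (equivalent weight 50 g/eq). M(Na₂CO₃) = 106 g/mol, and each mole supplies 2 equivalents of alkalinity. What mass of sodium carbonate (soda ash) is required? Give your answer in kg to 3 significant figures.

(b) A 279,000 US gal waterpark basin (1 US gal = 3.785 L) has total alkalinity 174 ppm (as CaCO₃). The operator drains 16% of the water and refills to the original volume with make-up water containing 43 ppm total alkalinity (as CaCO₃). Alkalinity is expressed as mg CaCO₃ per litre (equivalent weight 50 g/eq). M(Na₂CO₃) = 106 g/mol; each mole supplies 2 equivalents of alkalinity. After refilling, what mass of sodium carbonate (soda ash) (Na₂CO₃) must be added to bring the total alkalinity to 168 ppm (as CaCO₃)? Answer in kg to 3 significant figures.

(a) 126 kg; (b) 16.7 kg

(a) Volume: 2280 m³ = 2,280,000 L.
(a) Alkalinity to add: (100 − 48) = 52 mg/L as CaCO₃ × 2,280,000 L = 118,600 g as CaCO₃.
(a) Equivalents: 118,600 g ÷ 50 g/eq = 2371 eq.
(a) Each mole of Na₂CO₃ supplies 2 eq, so 2371 / 2 = 1186 mol.
(a) Mass: 1186 mol × 106 g/mol = 125,700 g.

(b) Volume: 279,000 US gal × 3.785 L/gal = 1,056,015 L.
(b) After draining 16% and refilling: 174 × 0.84 + 43 × 0.16 = 153.04 ppm.
(b) Deficit to target: 168 − 153.04 = 14.96 mg/L.
(b) As CaCO₃: 14.96 mg/L × 1,056,015 L = 15,800 g; ÷ 50 g/eq ÷ 2 = 158 mol Na₂CO₃.
(b) Mass: 158 × 106 = 16,750 g.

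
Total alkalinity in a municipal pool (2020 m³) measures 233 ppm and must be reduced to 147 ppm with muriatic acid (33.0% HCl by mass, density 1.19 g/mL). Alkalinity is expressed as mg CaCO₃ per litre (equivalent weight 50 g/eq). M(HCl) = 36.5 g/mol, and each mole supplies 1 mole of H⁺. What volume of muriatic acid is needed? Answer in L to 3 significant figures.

323 L

Volume: 2020 m³ = 2,020,000 L.
Alkalinity to neutralize: (233 − 147) = 86 mg/L as CaCO₃ × 2,020,000 L = 173,700 g as CaCO₃.
Equivalents of H⁺ required: 173,700 ÷ 50 g/eq = 3474 eq = 3474 mol HCl.
Mass of HCl: 3474 × 36.5 = 126,800 g.
Mass of 33.0% solution: 126,800 / 0.33 = 384,300 g.
Volume: 384,300 g ÷ 1.19 g/mL = 322,900 mL.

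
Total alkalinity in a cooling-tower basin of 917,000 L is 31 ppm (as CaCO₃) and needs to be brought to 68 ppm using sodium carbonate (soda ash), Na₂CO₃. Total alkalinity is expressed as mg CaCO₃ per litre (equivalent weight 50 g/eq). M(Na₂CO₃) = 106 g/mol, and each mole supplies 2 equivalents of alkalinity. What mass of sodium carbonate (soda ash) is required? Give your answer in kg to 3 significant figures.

Alkalinity to add: (68 − 31) = 37 mg/L as CaCO₃ × 917,000 L = 33,930 g as CaCO₃.
Equivalents: 33,930 g ÷ 50 g/eq = 678.6 eq.
Each mole of Na₂CO₃ supplies 2 eq, so 678.6 / 2 = 339.3 mol.
Mass: 339.3 mol × 106 g/mol = 35,960 g.

36.0 kg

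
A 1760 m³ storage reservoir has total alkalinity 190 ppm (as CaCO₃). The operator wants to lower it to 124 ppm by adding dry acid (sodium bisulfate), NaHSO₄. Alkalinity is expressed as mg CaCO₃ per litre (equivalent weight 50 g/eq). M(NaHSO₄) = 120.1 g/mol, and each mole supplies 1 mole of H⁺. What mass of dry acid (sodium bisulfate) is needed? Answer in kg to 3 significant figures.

Volume: 1760 m³ = 1,760,000 L.
Alkalinity to neutralize: (190 − 124) = 66 mg/L as CaCO₃ × 1,760,000 L = 116,200 g as CaCO₃.
Equivalents of H⁺ required: 116,200 ÷ 50 g/eq = 2323 eq = 2323 mol NaHSO₄.
Mass of NaHSO₄: 2323 × 120.1 = 279,000 g.

279 kg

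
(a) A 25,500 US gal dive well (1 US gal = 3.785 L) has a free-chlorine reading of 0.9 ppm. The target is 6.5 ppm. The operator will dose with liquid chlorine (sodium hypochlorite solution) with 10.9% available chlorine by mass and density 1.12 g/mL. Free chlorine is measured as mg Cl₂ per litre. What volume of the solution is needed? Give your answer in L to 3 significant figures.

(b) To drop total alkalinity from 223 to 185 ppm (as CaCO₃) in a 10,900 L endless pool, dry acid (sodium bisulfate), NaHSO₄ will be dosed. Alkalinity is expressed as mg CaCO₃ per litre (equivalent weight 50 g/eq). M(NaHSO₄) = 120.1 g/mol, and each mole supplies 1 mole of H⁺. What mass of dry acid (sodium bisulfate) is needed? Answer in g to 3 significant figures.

(a) 4.43 L; (b) 995 g

(a) Volume: 25,500 US gal × 3.785 L/gal = 96,518 L.
(a) Chlorine deficit: 6.5 − 0.9 = 5.6 ppm = 5.6 mg/L as Cl₂.
(a) Cl₂ equivalent needed: 5.6 mg/L × 96,518 L = 540,500 mg = 540.5 g.
(a) Product at 10.9% available chlorine: 540.5 / 0.109 = 4959 g.
(a) Volume at density 1.12 g/mL: 4959 g ÷ 1.12 g/mL = 4427 mL.

(b) Alkalinity to neutralize: (223 − 185) = 38 mg/L as CaCO₃ × 10,900 L = 414.2 g as CaCO₃.
(b) Equivalents of H⁺ required: 414.2 ÷ 50 g/eq = 8.284 eq = 8.284 mol NaHSO₄.
(b) Mass of NaHSO₄: 8.284 × 120.1 = 994.9 g.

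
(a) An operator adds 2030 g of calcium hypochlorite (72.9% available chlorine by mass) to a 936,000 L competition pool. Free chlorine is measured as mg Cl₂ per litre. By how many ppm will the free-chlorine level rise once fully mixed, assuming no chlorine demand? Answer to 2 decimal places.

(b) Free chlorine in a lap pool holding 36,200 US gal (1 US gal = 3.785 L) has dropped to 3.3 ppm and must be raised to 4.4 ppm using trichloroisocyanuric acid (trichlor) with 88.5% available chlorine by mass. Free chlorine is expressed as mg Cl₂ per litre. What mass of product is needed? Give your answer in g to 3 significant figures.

(a) Available chlorine delivered: 2030 g × 0.729 = 1480 g as Cl₂.
(a) Concentration rise: 1480 g / 936,000 L = 1.581 mg/L = 1.58 ppm.

(b) Volume: 36,200 US gal × 3.785 L/gal = 137,017 L.
(b) Chlorine deficit: 4.4 − 3.3 = 1.1 ppm = 1.1 mg/L as Cl₂.
(b) Cl₂ equivalent needed: 1.1 mg/L × 137,017 L = 150,700 mg = 150.7 g.
(b) Product at 88.5% available chlorine: 150.7 / 0.885 = 170.3 g.

(a) 1.58 ppm; (b) 170 g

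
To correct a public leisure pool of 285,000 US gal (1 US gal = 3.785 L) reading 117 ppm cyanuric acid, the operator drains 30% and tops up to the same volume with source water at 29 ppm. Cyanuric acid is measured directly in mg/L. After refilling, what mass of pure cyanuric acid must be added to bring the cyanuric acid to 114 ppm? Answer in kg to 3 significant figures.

Volume: 285,000 US gal × 3.785 L/gal = 1,078,725 L.
After draining 30% and refilling: 117 × 0.70 + 29 × 0.30 = 90.6 ppm.
Deficit to target: 114 − 90.6 = 23.4 mg/L.
Mass: 23.4 mg/L × 1,078,725 L = 25,240 g cyanuric acid.

25.2 kg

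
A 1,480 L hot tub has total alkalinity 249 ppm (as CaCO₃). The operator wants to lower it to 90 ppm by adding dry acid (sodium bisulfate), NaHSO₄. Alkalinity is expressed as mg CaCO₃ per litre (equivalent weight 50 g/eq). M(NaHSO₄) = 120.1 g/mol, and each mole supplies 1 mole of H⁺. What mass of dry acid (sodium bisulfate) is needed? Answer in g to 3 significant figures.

Alkalinity to neutralize: (249 − 90) = 159 mg/L as CaCO₃ × 1,480 L = 235.3 g as CaCO₃.
Equivalents of H⁺ required: 235.3 ÷ 50 g/eq = 4.706 eq = 4.706 mol NaHSO₄.
Mass of NaHSO₄: 4.706 × 120.1 = 565.2 g.

565 g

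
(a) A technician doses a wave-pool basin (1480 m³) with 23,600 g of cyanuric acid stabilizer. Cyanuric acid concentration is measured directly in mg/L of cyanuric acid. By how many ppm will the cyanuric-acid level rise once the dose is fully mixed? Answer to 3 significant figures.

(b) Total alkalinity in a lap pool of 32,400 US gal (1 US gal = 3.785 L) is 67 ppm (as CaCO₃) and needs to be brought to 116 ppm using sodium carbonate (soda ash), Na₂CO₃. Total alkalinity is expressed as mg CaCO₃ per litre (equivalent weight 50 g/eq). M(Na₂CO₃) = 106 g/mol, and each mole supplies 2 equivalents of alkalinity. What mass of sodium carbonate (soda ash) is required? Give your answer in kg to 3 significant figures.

(a) 15.9 ppm; (b) 6.37 kg

(a) Volume: 1480 m³ = 1,480,000 L.
(a) Rise: 23,600 g / 1,480,000 L × 1000 = 15.95 mg/L.

(b) Volume: 32,400 US gal × 3.785 L/gal = 122,634 L.
(b) Alkalinity to add: (116 − 67) = 49 mg/L as CaCO₃ × 122,634 L = 6009 g as CaCO₃.
(b) Equivalents: 6009 g ÷ 50 g/eq = 120.2 eq.
(b) Each mole of Na₂CO₃ supplies 2 eq, so 120.2 / 2 = 60.09 mol.
(b) Mass: 60.09 mol × 106 g/mol = 6370 g.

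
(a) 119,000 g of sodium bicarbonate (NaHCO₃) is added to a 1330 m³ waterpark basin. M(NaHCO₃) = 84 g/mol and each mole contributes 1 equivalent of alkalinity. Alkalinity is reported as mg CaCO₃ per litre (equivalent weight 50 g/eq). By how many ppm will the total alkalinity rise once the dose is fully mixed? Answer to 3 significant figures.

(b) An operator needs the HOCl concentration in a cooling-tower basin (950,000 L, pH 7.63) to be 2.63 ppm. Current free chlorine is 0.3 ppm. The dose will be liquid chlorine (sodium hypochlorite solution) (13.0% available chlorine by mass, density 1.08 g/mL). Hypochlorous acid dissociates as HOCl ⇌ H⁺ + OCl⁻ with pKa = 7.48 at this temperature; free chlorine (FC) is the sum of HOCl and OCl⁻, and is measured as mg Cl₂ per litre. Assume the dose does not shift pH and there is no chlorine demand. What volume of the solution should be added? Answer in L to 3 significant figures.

(a) Volume: 1330 m³ = 1,330,000 L.
(a) Moles of NaHCO₃: 119,000 g ÷ 84 g/mol = 1417 mol → 1417 eq of alkalinity.
(a) As CaCO₃: 1417 eq × 50 g/eq = 70,830 g.
(a) Rise: 70,830 g / 1,330,000 L × 1000 = 53.26 mg/L.

(b) [OCl⁻]/[HOCl] = 10^(pH − pKa) = 10^(7.63 − 7.48) = 1.413; fraction as HOCl = 1/(1 + 1.413) = 0.4145.
(b) Free chlorine required for 2.63 ppm HOCl: 2.63 / 0.4145 = 6.345 ppm.
(b) FC to add: 6.345 − 0.3 = 6.045 mg/L as Cl₂.
(b) Cl₂ equivalent: 6.045 mg/L × 950,000 L = 5743 g.
(b) Product at 13.0% available Cl: 5743 / 0.13 = 44,170 g.
(b) Volume: 44,170 g ÷ 1.08 g/mL = 40,900 mL.

(a) 53.3 ppm; (b) 40.9 L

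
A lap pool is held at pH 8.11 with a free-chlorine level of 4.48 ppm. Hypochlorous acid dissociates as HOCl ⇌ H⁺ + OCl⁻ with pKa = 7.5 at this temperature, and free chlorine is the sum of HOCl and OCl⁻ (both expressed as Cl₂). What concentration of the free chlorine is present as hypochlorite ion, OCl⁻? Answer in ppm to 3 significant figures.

[OCl⁻]/[HOCl] = 10^(pH − pKa) = 10^(8.11 − 7.5) = 10^0.61 = 4.074.
Fraction as HOCl = 1 / (1 + 4.074) = 0.1971.
OCl⁻ = (1 − 0.1971) × 4.48 ppm = 3.597 ppm.

3.60 ppm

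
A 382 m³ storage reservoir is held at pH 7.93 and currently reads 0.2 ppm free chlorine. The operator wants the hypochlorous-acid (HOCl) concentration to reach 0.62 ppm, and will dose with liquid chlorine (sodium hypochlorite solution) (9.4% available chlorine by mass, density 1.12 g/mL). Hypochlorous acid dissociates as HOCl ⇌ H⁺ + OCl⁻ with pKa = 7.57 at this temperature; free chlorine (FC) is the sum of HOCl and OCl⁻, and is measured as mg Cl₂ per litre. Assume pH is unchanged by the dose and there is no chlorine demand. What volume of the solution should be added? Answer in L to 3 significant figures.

Volume: 382 m³ = 382,000 L.
[OCl⁻]/[HOCl] = 10^(pH − pKa) = 10^(7.93 − 7.57) = 2.291; fraction as HOCl = 1/(1 + 2.291) = 0.3039.
Free chlorine required for 0.62 ppm HOCl: 0.62 / 0.3039 = 2.04 ppm.
FC to add: 2.04 − 0.2 = 1.84 mg/L as Cl₂.
Cl₂ equivalent: 1.84 mg/L × 382,000 L = 703 g.
Product at 9.4% available Cl: 703 / 0.094 = 7479 g.
Volume: 7479 g ÷ 1.12 g/mL = 6678 mL.

6.68 L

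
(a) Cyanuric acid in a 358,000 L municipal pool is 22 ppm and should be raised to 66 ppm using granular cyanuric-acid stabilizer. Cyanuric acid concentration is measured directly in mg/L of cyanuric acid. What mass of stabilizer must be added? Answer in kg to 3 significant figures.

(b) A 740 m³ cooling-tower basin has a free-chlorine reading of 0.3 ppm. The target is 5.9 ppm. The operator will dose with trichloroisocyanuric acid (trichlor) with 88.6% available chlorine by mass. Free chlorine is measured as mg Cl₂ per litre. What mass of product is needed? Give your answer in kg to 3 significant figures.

(a) CYA to add: (66 − 22) = 44 mg/L × 358,000 L = 15,750 g cyanuric acid.

(b) Volume: 740 m³ = 740,000 L.
(b) Chlorine deficit: 5.9 − 0.3 = 5.6 ppm = 5.6 mg/L as Cl₂.
(b) Cl₂ equivalent needed: 5.6 mg/L × 740,000 L = 4,144,000 mg = 4144 g.
(b) Product at 88.6% available chlorine: 4144 / 0.886 = 4677 g.

(a) 15.8 kg; (b) 4.68 kg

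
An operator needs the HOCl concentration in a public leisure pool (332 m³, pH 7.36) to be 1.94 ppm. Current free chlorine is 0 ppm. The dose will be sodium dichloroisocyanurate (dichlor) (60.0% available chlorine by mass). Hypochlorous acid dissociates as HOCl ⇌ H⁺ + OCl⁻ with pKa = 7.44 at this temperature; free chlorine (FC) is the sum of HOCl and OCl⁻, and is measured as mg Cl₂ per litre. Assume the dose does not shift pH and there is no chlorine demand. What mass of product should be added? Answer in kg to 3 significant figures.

Volume: 332 m³ = 332,000 L.
[OCl⁻]/[HOCl] = 10^(pH − pKa) = 10^(7.36 − 7.44) = 0.8318; fraction as HOCl = 1/(1 + 0.8318) = 0.5459.
Free chlorine required for 1.94 ppm HOCl: 1.94 / 0.5459 = 3.554 ppm.
FC to add: 3.554 − 0 = 3.554 mg/L as Cl₂.
Cl₂ equivalent: 3.554 mg/L × 332,000 L = 1180 g.
Product at 60.0% available Cl: 1180 / 0.6 = 1966 g.

1.97 kg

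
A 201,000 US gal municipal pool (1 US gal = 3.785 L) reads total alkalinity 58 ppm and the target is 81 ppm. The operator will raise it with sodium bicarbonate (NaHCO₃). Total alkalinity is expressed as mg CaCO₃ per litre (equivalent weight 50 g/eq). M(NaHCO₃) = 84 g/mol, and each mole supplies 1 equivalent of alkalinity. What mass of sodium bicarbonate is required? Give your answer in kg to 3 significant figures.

Volume: 201,000 US gal × 3.785 L/gal = 760,785 L.
Alkalinity to add: (81 − 58) = 23 mg/L as CaCO₃ × 760,785 L = 17,500 g as CaCO₃.
Equivalents: 17,500 g ÷ 50 g/eq = 350 eq.
NaHCO₃ supplies 1 eq per mole → 350 mol.
Mass: 350 mol × 84 g/mol = 29,400 g.

29.4 kg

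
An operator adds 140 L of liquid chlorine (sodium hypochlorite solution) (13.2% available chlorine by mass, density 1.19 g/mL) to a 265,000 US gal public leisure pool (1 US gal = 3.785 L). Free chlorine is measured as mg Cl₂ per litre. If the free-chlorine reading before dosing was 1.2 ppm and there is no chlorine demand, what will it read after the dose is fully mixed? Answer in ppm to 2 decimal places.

Volume: 265,000 US gal × 3.785 L/gal = 1,003,025 L.
Mass of solution: 140 L × 1000 mL/L × 1.19 g/mL = 166,600 g.
Available chlorine delivered: 166,600 g × 0.132 = 21,990 g as Cl₂.
Concentration rise: 21,990 g / 1,003,025 L = 21.92 mg/L = 21.92 ppm.
Final FC: 1.2 + 21.92 = 23.12 ppm.

23.12 ppm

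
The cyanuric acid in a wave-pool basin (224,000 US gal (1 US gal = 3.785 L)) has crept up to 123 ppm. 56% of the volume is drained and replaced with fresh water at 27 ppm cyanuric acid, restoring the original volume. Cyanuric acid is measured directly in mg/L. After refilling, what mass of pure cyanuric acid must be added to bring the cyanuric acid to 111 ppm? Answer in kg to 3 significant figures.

35.4 kg

Volume: 224,000 US gal × 3.785 L/gal = 847,840 L.
After draining 56% and refilling: 123 × 0.44 + 27 × 0.56 = 69.24 ppm.
Deficit to target: 111 − 69.24 = 41.76 mg/L.
Mass: 41.76 mg/L × 847,840 L = 35,410 g cyanuric acid.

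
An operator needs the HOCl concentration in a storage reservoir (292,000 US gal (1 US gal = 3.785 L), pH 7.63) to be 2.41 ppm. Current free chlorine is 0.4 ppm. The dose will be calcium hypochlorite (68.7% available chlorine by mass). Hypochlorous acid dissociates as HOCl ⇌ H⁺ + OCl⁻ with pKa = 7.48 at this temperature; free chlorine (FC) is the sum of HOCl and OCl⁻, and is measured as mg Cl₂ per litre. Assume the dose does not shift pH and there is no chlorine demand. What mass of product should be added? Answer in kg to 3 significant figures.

Volume: 292,000 US gal × 3.785 L/gal = 1,105,220 L.
[OCl⁻]/[HOCl] = 10^(pH − pKa) = 10^(7.63 − 7.48) = 1.413; fraction as HOCl = 1/(1 + 1.413) = 0.4145.
Free chlorine required for 2.41 ppm HOCl: 2.41 / 0.4145 = 5.814 ppm.
FC to add: 5.814 − 0.4 = 5.414 mg/L as Cl₂.
Cl₂ equivalent: 5.414 mg/L × 1,105,220 L = 5984 g.
Product at 68.7% available Cl: 5984 / 0.687 = 8710 g.

8.71 kg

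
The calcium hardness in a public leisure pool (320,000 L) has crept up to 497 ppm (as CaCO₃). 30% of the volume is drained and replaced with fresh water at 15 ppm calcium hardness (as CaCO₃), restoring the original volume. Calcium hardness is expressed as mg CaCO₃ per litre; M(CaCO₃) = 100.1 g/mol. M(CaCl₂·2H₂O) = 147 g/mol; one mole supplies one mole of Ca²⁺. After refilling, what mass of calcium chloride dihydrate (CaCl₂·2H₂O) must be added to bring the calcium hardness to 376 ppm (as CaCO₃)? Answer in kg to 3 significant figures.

11.1 kg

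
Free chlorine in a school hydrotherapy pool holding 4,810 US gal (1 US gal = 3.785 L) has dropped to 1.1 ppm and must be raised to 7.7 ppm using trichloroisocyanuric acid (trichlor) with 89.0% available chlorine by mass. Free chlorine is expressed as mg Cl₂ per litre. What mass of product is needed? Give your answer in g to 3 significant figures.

135 g

Volume: 4,810 US gal × 3.785 L/gal = 18,206 L.
Chlorine deficit: 7.7 − 1.1 = 6.6 ppm = 6.6 mg/L as Cl₂.
Cl₂ equivalent needed: 6.6 mg/L × 18,206 L = 120,200 mg = 120.2 g.
Product at 89.0% available chlorine: 120.2 / 0.89 = 135 g.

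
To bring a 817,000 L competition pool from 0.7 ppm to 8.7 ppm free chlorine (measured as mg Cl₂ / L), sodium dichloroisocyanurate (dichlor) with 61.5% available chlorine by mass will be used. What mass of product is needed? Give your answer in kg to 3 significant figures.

10.6 kg

Chlorine deficit: 8.7 − 0.7 = 8 ppm = 8 mg/L as Cl₂.
Cl₂ equivalent needed: 8 mg/L × 817,000 L = 6,536,000 mg = 6536 g.
Product at 61.5% available chlorine: 6536 / 0.615 = 10,630 g.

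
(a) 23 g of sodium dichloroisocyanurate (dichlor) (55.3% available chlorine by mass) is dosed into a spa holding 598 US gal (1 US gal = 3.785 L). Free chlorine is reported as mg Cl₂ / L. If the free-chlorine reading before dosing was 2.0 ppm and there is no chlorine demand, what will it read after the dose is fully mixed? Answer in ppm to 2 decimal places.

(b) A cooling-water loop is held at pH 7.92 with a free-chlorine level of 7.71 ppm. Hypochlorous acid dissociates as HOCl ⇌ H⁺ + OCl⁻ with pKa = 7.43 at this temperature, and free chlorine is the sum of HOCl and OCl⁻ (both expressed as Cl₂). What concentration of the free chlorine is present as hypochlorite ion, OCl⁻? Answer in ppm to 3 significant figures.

(a) 7.62 ppm; (b) 5.83 ppm

(a) Volume: 598 US gal × 3.785 L/gal = 2,263 L.
(a) Available chlorine delivered: 23 g × 0.553 = 12.72 g as Cl₂.
(a) Concentration rise: 12.72 g / 2,263 L = 5.619 mg/L = 5.62 ppm.
(a) Final FC: 2.0 + 5.62 = 7.62 ppm.

(b) [OCl⁻]/[HOCl] = 10^(pH − pKa) = 10^(7.92 − 7.43) = 10^0.49 = 3.09.
(b) Fraction as HOCl = 1 / (1 + 3.09) = 0.2445.
(b) OCl⁻ = (1 − 0.2445) × 7.71 ppm = 5.825 ppm.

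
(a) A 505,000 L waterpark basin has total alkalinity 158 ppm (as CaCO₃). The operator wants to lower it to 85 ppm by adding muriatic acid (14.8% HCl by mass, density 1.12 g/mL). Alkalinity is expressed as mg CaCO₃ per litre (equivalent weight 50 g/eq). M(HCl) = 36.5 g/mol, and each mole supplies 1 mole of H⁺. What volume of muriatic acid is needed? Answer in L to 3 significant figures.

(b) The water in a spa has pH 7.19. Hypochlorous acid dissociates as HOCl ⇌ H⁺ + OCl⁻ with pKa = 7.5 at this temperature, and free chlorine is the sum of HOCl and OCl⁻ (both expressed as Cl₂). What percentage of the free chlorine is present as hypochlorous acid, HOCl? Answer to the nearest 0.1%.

(a) 162 L; (b) 67.1%

(a) Alkalinity to neutralize: (158 − 85) = 73 mg/L as CaCO₃ × 505,000 L = 36,860 g as CaCO₃.
(a) Equivalents of H⁺ required: 36,860 ÷ 50 g/eq = 737.3 eq = 737.3 mol HCl.
(a) Mass of HCl: 737.3 × 36.5 = 26,910 g.
(a) Mass of 14.8% solution: 26,910 / 0.148 = 181,800 g.
(a) Volume: 181,800 g ÷ 1.12 g/mL = 162,400 mL.

(b) [OCl⁻]/[HOCl] = 10^(pH − pKa) = 10^(7.19 − 7.5) = 10^-0.31 = 0.4898.
(b) Fraction as HOCl = 1 / (1 + 0.4898) = 0.6712.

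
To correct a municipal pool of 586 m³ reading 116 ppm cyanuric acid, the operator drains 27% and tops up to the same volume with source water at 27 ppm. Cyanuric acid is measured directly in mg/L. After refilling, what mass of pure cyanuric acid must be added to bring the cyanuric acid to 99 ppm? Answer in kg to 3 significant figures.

Volume: 586 m³ = 586,000 L.
After draining 27% and refilling: 116 × 0.73 + 27 × 0.27 = 91.97 ppm.
Deficit to target: 99 − 91.97 = 7.03 mg/L.
Mass: 7.03 mg/L × 586,000 L = 4120 g cyanuric acid.

4.12 kg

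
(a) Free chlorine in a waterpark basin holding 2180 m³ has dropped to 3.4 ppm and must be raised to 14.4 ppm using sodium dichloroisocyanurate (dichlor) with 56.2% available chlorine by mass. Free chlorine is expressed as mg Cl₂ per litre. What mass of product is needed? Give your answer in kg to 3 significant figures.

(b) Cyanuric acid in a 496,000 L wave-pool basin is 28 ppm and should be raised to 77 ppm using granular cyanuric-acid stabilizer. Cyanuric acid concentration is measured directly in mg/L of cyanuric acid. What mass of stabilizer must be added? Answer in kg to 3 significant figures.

(a) 42.7 kg; (b) 24.3 kg

(a) Volume: 2180 m³ = 2,180,000 L.
(a) Chlorine deficit: 14.4 − 3.4 = 11 ppm = 11 mg/L as Cl₂.
(a) Cl₂ equivalent needed: 11 mg/L × 2,180,000 L = 23,980,000 mg = 23,980 g.
(a) Product at 56.2% available chlorine: 23,980 / 0.562 = 42,670 g.

(b) CYA to add: (77 − 28) = 49 mg/L × 496,000 L = 24,300 g cyanuric acid.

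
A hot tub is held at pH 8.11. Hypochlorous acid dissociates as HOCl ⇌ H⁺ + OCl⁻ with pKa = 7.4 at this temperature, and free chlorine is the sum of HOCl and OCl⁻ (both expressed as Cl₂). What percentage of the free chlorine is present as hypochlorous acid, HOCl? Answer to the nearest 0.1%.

[OCl⁻]/[HOCl] = 10^(pH − pKa) = 10^(8.11 − 7.4) = 10^0.71 = 5.129.
Fraction as HOCl = 1 / (1 + 5.129) = 0.1632.

16.3%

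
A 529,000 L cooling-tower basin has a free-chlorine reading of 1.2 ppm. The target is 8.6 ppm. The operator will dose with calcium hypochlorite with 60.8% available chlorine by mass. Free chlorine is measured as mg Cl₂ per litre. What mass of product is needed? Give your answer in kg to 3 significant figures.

Chlorine deficit: 8.6 − 1.2 = 7.4 ppm = 7.4 mg/L as Cl₂.
Cl₂ equivalent needed: 7.4 mg/L × 529,000 L = 3,915,000 mg = 3915 g.
Product at 60.8% available chlorine: 3915 / 0.608 = 6438 g.

6.44 kg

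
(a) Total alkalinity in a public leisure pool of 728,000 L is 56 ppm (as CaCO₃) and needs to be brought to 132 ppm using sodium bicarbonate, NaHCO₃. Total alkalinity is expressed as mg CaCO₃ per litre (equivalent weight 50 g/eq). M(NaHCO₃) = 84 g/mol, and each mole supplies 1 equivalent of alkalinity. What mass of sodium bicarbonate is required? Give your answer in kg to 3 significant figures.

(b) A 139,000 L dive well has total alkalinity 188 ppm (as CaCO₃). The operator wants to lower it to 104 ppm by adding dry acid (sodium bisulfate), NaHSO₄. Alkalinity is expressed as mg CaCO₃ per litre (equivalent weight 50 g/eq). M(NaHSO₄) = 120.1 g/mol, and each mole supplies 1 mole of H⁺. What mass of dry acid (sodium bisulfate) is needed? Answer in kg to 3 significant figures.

(a) 93.0 kg; (b) 28.0 kg

(a) Alkalinity to add: (132 − 56) = 76 mg/L as CaCO₃ × 728,000 L = 55,330 g as CaCO₃.
(a) Equivalents: 55,330 g ÷ 50 g/eq = 1107 eq.
(a) NaHCO₃ supplies 1 eq per mole → 1107 mol.
(a) Mass: 1107 mol × 84 g/mol = 92,950 g.

(b) Alkalinity to neutralize: (188 − 104) = 84 mg/L as CaCO₃ × 139,000 L = 11,680 g as CaCO₃.
(b) Equivalents of H⁺ required: 11,680 ÷ 50 g/eq = 233.5 eq = 233.5 mol NaHSO₄.
(b) Mass of NaHSO₄: 233.5 × 120.1 = 28,050 g.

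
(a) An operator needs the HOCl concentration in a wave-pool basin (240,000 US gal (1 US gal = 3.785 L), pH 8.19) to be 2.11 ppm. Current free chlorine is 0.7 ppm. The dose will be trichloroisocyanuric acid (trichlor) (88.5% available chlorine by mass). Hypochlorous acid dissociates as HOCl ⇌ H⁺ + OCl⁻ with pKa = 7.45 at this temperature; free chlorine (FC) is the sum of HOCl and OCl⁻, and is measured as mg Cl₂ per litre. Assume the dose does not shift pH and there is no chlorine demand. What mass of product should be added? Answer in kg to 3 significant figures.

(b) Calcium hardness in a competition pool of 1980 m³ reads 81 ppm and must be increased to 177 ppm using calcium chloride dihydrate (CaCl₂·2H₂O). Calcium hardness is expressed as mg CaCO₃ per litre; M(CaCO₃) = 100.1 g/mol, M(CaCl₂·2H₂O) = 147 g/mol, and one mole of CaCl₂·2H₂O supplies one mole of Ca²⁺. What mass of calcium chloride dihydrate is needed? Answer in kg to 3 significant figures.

(a) 13.3 kg; (b) 279 kg

(a) Volume: 240,000 US gal × 3.785 L/gal = 908,400 L.
(a) [OCl⁻]/[HOCl] = 10^(pH − pKa) = 10^(8.19 − 7.45) = 5.495; fraction as HOCl = 1/(1 + 5.495) = 0.154.
(a) Free chlorine required for 2.11 ppm HOCl: 2.11 / 0.154 = 13.71 ppm.
(a) FC to add: 13.71 − 0.7 = 13.01 mg/L as Cl₂.
(a) Cl₂ equivalent: 13.01 mg/L × 908,400 L = 11,810 g.
(a) Product at 88.5% available Cl: 11,810 / 0.885 = 13,350 g.

(b) Volume: 1980 m³ = 1,980,000 L.
(b) Hardness to add: (177 − 81) = 96 mg/L as CaCO₃ × 1,980,000 L = 190,100 g as CaCO₃.
(b) Moles of Ca²⁺ (1 mol Ca²⁺ ≡ 1 mol CaCO₃): 190,100 / 100.1 g/mol = 1899 mol.
(b) Mass of CaCl₂·2H₂O: 1899 × 147 = 279,100 g.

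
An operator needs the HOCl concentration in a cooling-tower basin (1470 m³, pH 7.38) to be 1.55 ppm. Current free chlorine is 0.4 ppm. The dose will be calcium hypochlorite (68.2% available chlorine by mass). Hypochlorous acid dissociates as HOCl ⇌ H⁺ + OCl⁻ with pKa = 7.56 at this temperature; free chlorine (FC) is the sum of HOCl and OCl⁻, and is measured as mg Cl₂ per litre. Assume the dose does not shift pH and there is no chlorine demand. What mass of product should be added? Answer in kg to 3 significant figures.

Volume: 1470 m³ = 1,470,000 L.
[OCl⁻]/[HOCl] = 10^(pH − pKa) = 10^(7.38 − 7.56) = 0.6607; fraction as HOCl = 1/(1 + 0.6607) = 0.6022.
Free chlorine required for 1.55 ppm HOCl: 1.55 / 0.6022 = 2.574 ppm.
FC to add: 2.574 − 0.4 = 2.174 mg/L as Cl₂.
Cl₂ equivalent: 2.174 mg/L × 1,470,000 L = 3196 g.
Product at 68.2% available Cl: 3196 / 0.682 = 4686 g.

4.69 kg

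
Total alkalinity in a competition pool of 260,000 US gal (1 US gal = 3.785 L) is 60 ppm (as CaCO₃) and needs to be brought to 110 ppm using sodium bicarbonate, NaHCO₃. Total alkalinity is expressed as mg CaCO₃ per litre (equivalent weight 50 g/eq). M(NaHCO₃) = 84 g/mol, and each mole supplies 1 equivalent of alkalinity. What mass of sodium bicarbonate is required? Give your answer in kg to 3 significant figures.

82.7 kg

Volume: 260,000 US gal × 3.785 L/gal = 984,100 L.
Alkalinity to add: (110 − 60) = 50 mg/L as CaCO₃ × 984,100 L = 49,200 g as CaCO₃.
Equivalents: 49,200 g ÷ 50 g/eq = 984.1 eq.
NaHCO₃ supplies 1 eq per mole → 984.1 mol.
Mass: 984.1 mol × 84 g/mol = 82,660 g.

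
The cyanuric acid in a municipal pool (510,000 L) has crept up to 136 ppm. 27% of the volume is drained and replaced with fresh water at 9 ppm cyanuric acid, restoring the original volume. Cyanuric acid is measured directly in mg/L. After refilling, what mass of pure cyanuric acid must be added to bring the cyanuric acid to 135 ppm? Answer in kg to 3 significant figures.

17.0 kg

After draining 27% and refilling: 136 × 0.73 + 9 × 0.27 = 101.71 ppm.
Deficit to target: 135 − 101.71 = 33.29 mg/L.
Mass: 33.29 mg/L × 510,000 L = 16,980 g cyanuric acid.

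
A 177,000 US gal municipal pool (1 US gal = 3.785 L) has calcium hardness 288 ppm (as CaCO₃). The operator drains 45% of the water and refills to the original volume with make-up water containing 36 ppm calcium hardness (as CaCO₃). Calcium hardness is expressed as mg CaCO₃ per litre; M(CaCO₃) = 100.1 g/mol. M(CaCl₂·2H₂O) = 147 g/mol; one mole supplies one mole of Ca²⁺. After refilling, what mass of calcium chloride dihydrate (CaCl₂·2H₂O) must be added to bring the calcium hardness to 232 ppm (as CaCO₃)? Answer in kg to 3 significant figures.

56.5 kg

Volume: 177,000 US gal × 3.785 L/gal = 669,945 L.
After draining 45% and refilling: 288 × 0.55 + 36 × 0.45 = 174.6 ppm.
Deficit to target: 232 − 174.6 = 57.4 mg/L.
As CaCO₃: 57.4 mg/L × 669,945 L = 38,450 g; ÷ 100.1 = 384.2 mol Ca²⁺.
Mass: 384.2 × 147 = 56,470 g.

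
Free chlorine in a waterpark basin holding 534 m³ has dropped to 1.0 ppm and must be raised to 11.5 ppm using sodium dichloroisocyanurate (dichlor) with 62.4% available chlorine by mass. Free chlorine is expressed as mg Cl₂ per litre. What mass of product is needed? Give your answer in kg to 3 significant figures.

8.99 kg

Volume: 534 m³ = 534,000 L.
Chlorine deficit: 11.5 − 1.0 = 10.5 ppm = 10.5 mg/L as Cl₂.
Cl₂ equivalent needed: 10.5 mg/L × 534,000 L = 5,607,000 mg = 5607 g.
Product at 62.4% available chlorine: 5607 / 0.624 = 8986 g.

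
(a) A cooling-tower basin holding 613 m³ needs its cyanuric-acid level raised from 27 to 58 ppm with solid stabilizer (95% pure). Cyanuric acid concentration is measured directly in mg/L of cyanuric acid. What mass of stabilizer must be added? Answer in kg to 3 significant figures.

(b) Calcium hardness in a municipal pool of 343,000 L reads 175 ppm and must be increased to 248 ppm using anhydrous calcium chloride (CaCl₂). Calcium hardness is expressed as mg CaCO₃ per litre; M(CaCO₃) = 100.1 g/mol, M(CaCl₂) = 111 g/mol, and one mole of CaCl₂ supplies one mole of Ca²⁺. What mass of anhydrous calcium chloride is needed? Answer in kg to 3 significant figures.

(a) 20.0 kg; (b) 27.8 kg

(a) Volume: 613 m³ = 613,000 L.
(a) CYA to add: (58 − 27) = 31 mg/L × 613,000 L = 19,000 g cyanuric acid.
(a) At 95% purity: 19,000 / 0.95 = 20,000 g product.

(b) Hardness to add: (248 − 175) = 73 mg/L as CaCO₃ × 343,000 L = 25,040 g as CaCO₃.
(b) Moles of Ca²⁺ (1 mol Ca²⁺ ≡ 1 mol CaCO₃): 25,040 / 100.1 g/mol = 250.1 mol.
(b) Mass of CaCl₂: 250.1 × 111 = 27,770 g.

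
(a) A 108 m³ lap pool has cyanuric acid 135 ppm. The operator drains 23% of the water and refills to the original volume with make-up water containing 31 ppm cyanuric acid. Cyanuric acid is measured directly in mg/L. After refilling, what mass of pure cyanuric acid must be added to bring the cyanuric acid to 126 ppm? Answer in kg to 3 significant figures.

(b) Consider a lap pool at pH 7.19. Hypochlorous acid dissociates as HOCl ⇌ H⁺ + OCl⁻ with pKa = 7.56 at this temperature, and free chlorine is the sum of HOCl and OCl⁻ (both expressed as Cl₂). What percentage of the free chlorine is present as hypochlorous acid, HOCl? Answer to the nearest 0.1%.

(a) 1.61 kg; (b) 70.1%

(a) Volume: 108 m³ = 108,000 L.
(a) After draining 23% and refilling: 135 × 0.77 + 31 × 0.23 = 111.08 ppm.
(a) Deficit to target: 126 − 111.08 = 14.92 mg/L.
(a) Mass: 14.92 mg/L × 108,000 L = 1611 g cyanuric acid.

(b) [OCl⁻]/[HOCl] = 10^(pH − pKa) = 10^(7.19 − 7.56) = 10^-0.37 = 0.4266.
(b) Fraction as HOCl = 1 / (1 + 0.4266) = 0.701.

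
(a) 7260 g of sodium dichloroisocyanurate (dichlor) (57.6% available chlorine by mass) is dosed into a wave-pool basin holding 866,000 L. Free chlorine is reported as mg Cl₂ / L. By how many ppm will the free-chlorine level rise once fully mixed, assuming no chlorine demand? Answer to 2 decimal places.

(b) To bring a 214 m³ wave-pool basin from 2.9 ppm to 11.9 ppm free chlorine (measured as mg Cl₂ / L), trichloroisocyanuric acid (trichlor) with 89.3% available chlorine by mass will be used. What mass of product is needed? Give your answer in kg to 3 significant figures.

(a) Available chlorine delivered: 7260 g × 0.576 = 4182 g as Cl₂.
(a) Concentration rise: 4182 g / 866,000 L = 4.829 mg/L = 4.83 ppm.

(b) Volume: 214 m³ = 214,000 L.
(b) Chlorine deficit: 11.9 − 2.9 = 9 ppm = 9 mg/L as Cl₂.
(b) Cl₂ equivalent needed: 9 mg/L × 214,000 L = 1,926,000 mg = 1926 g.
(b) Product at 89.3% available chlorine: 1926 / 0.893 = 2157 g.

(a) 4.83 ppm; (b) 2.16 kg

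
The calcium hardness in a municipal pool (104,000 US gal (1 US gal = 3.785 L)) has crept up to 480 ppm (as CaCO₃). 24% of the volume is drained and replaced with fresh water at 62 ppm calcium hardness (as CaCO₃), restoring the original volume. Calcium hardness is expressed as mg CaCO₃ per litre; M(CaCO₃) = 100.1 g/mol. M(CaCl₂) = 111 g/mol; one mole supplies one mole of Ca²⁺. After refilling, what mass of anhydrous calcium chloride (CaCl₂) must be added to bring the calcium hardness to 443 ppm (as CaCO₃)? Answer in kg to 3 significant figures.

27.6 kg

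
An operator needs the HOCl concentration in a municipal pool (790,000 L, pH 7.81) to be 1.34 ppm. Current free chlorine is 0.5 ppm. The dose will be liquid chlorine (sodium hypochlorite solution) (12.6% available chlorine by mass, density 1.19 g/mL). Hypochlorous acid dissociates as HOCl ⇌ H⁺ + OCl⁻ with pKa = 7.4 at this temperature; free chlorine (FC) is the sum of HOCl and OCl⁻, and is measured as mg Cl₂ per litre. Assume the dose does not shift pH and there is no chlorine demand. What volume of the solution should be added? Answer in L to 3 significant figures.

22.6 L

[OCl⁻]/[HOCl] = 10^(pH − pKa) = 10^(7.81 − 7.4) = 2.57; fraction as HOCl = 1/(1 + 2.57) = 0.2801.
Free chlorine required for 1.34 ppm HOCl: 1.34 / 0.2801 = 4.784 ppm.
FC to add: 4.784 − 0.5 = 4.284 mg/L as Cl₂.
Cl₂ equivalent: 4.284 mg/L × 790,000 L = 3385 g.
Product at 12.6% available Cl: 3385 / 0.126 = 26,860 g.
Volume: 26,860 g ÷ 1.19 g/mL = 22,570 mL.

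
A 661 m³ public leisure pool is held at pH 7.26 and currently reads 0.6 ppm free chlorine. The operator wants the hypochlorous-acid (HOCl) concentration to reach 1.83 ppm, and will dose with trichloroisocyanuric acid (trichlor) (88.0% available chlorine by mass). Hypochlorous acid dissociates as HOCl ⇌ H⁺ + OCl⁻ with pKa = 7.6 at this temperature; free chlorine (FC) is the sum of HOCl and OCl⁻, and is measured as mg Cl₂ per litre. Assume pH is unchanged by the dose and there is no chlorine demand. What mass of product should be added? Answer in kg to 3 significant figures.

1.55 kg

Volume: 661 m³ = 661,000 L.
[OCl⁻]/[HOCl] = 10^(pH − pKa) = 10^(7.26 − 7.6) = 0.4571; fraction as HOCl = 1/(1 + 0.4571) = 0.6863.
Free chlorine required for 1.83 ppm HOCl: 1.83 / 0.6863 = 2.666 ppm.
FC to add: 2.666 − 0.6 = 2.066 mg/L as Cl₂.
Cl₂ equivalent: 2.066 mg/L × 661,000 L = 1366 g.
Product at 88.0% available Cl: 1366 / 0.88 = 1552 g.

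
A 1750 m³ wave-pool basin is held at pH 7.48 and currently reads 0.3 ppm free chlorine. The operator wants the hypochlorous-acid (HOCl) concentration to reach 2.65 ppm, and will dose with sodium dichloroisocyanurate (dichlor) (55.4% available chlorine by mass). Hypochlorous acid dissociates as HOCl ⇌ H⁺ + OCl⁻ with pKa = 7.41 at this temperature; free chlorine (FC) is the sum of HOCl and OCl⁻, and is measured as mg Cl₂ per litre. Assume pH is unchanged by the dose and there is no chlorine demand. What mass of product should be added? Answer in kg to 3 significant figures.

Volume: 1750 m³ = 1,750,000 L.
[OCl⁻]/[HOCl] = 10^(pH − pKa) = 10^(7.48 − 7.41) = 1.175; fraction as HOCl = 1/(1 + 1.175) = 0.4598.
Free chlorine required for 2.65 ppm HOCl: 2.65 / 0.4598 = 5.763 ppm.
FC to add: 5.763 − 0.3 = 5.463 mg/L as Cl₂.
Cl₂ equivalent: 5.463 mg/L × 1,750,000 L = 9561 g.
Product at 55.4% available Cl: 9561 / 0.554 = 17,260 g.

17.3 kg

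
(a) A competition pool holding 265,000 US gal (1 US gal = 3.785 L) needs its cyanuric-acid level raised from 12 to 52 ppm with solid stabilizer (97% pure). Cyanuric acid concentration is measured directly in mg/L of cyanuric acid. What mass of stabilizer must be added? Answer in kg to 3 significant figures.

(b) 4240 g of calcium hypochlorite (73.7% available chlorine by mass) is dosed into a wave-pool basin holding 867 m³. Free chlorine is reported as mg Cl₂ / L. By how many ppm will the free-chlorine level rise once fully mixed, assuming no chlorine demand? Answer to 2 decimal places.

(a) 41.4 kg; (b) 3.60 ppm

(a) Volume: 265,000 US gal × 3.785 L/gal = 1,003,025 L.
(a) CYA to add: (52 − 12) = 40 mg/L × 1,003,025 L = 40,120 g cyanuric acid.
(a) At 97% purity: 40,120 / 0.97 = 41,360 g product.

(b) Volume: 867 m³ = 867,000 L.
(b) Available chlorine delivered: 4240 g × 0.737 = 3125 g as Cl₂.
(b) Concentration rise: 3125 g / 867,000 L = 3.604 mg/L = 3.60 ppm.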